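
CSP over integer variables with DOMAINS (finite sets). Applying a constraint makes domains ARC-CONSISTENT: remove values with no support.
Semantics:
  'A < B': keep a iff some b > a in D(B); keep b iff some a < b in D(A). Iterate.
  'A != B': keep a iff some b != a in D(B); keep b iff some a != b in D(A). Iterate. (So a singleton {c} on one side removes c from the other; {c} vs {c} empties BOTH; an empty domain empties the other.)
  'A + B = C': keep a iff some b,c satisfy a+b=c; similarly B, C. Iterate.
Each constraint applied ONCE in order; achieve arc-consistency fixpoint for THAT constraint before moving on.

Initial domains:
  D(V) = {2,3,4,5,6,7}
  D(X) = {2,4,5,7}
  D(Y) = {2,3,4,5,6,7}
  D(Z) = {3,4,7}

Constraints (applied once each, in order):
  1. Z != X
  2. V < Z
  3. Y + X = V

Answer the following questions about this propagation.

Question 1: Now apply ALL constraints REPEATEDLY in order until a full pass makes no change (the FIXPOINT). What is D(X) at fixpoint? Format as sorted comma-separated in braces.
Answer: {2,4}

Derivation:
pass 0 (initial): D(X)={2,4,5,7}
pass 1: V {2,3,4,5,6,7}->{4,5,6}; X {2,4,5,7}->{2,4}; Y {2,3,4,5,6,7}->{2,3,4}
pass 2: Z {3,4,7}->{7}
pass 3: no change
Fixpoint after 3 passes: D(X) = {2,4}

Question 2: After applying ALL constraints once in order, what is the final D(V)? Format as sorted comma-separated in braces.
Answer: {4,5,6}

Derivation:
Constraint 1 (Z != X) on D(Z)={3,4,7} D(X)={2,4,5,7}: no change
Constraint 2 (V < Z) on D(V)={2,3,4,5,6,7} D(Z)={3,4,7}: V {2,3,4,5,6,7}->{2,3,4,5,6}
Constraint 3 (Y + X = V) on D(Y)={2,3,4,5,6,7} D(X)={2,4,5,7} D(V)={2,3,4,5,6}: Y {2,3,4,5,6,7}->{2,3,4}; X {2,4,5,7}->{2,4}; V {2,3,4,5,6}->{4,5,6}
So after all 3 constraints: D(V) = {4,5,6}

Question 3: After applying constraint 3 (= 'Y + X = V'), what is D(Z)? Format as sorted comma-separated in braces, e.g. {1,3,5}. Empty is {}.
Constraint 1 (Z != X) on D(Z)={3,4,7} D(X)={2,4,5,7}: no change
Constraint 2 (V < Z) on D(V)={2,3,4,5,6,7} D(Z)={3,4,7}: V {2,3,4,5,6,7}->{2,3,4,5,6}
Constraint 3 (Y + X = V) on D(Y)={2,3,4,5,6,7} D(X)={2,4,5,7} D(V)={2,3,4,5,6}: Y {2,3,4,5,6,7}->{2,3,4}; X {2,4,5,7}->{2,4}; V {2,3,4,5,6}->{4,5,6}
So after constraint 3: D(Z) = {3,4,7}

Answer: {3,4,7}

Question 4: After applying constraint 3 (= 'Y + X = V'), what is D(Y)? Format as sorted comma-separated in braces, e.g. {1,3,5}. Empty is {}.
Constraint 1 (Z != X) on D(Z)={3,4,7} D(X)={2,4,5,7}: no change
Constraint 2 (V < Z) on D(V)={2,3,4,5,6,7} D(Z)={3,4,7}: V {2,3,4,5,6,7}->{2,3,4,5,6}
Constraint 3 (Y + X = V) on D(Y)={2,3,4,5,6,7} D(X)={2,4,5,7} D(V)={2,3,4,5,6}: Y {2,3,4,5,6,7}->{2,3,4}; X {2,4,5,7}->{2,4}; V {2,3,4,5,6}->{4,5,6}
So after constraint 3: D(Y) = {2,3,4}

Answer: {2,3,4}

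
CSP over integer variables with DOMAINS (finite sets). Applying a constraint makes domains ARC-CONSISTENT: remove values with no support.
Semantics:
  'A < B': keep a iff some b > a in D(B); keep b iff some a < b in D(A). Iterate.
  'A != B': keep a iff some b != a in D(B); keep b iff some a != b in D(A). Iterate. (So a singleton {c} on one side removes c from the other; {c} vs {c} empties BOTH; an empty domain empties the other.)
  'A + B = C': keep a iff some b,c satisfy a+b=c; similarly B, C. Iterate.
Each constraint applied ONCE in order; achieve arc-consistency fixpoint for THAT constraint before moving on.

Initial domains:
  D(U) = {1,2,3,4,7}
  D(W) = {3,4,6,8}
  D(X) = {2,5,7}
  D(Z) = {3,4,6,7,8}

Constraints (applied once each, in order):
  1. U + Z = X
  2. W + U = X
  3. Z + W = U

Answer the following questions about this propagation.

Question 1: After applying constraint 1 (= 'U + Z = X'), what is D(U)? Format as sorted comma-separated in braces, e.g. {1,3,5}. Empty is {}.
Constraint 1 (U + Z = X) on D(U)={1,2,3,4,7} D(Z)={3,4,6,7,8} D(X)={2,5,7}: U {1,2,3,4,7}->{1,2,3,4}; Z {3,4,6,7,8}->{3,4,6}; X {2,5,7}->{5,7}
So after constraint 1: D(U) = {1,2,3,4}

Answer: {1,2,3,4}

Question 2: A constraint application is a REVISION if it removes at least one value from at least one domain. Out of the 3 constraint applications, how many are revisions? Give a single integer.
Constraint 1 (U + Z = X) on D(U)={1,2,3,4,7} D(Z)={3,4,6,7,8} D(X)={2,5,7}: U {1,2,3,4,7}->{1,2,3,4}; Z {3,4,6,7,8}->{3,4,6}; X {2,5,7}->{5,7} => REVISION
Constraint 2 (W + U = X) on D(W)={3,4,6,8} D(U)={1,2,3,4} D(X)={5,7}: W {3,4,6,8}->{3,4,6} => REVISION
Constraint 3 (Z + W = U) on D(Z)={3,4,6} D(W)={3,4,6} D(U)={1,2,3,4}: Z {3,4,6}->{}; W {3,4,6}->{}; U {1,2,3,4}->{} => REVISION
Total revisions = 3

Answer: 3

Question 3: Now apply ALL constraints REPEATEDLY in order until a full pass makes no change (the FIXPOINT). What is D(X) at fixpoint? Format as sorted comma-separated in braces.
pass 0 (initial): D(X)={2,5,7}
pass 1: U {1,2,3,4,7}->{}; W {3,4,6,8}->{}; X {2,5,7}->{5,7}; Z {3,4,6,7,8}->{}
pass 2: X {5,7}->{}
pass 3: no change
Fixpoint after 3 passes: D(X) = {}

Answer: {}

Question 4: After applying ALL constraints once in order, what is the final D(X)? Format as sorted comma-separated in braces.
Answer: {5,7}

Derivation:
Constraint 1 (U + Z = X) on D(U)={1,2,3,4,7} D(Z)={3,4,6,7,8} D(X)={2,5,7}: U {1,2,3,4,7}->{1,2,3,4}; Z {3,4,6,7,8}->{3,4,6}; X {2,5,7}->{5,7}
Constraint 2 (W + U = X) on D(W)={3,4,6,8} D(U)={1,2,3,4} D(X)={5,7}: W {3,4,6,8}->{3,4,6}
Constraint 3 (Z + W = U) on D(Z)={3,4,6} D(W)={3,4,6} D(U)={1,2,3,4}: Z {3,4,6}->{}; W {3,4,6}->{}; U {1,2,3,4}->{}
So after all 3 constraints: D(X) = {5,7}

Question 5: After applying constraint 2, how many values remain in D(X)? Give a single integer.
Constraint 1 (U + Z = X) on D(U)={1,2,3,4,7} D(Z)={3,4,6,7,8} D(X)={2,5,7}: U {1,2,3,4,7}->{1,2,3,4}; Z {3,4,6,7,8}->{3,4,6}; X {2,5,7}->{5,7}
Constraint 2 (W + U = X) on D(W)={3,4,6,8} D(U)={1,2,3,4} D(X)={5,7}: W {3,4,6,8}->{3,4,6}
So after constraint 2: D(X)={5,7}, size = 2

Answer: 2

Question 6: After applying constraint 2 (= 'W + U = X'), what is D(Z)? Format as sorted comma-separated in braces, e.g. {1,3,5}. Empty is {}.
Answer: {3,4,6}

Derivation:
Constraint 1 (U + Z = X) on D(U)={1,2,3,4,7} D(Z)={3,4,6,7,8} D(X)={2,5,7}: U {1,2,3,4,7}->{1,2,3,4}; Z {3,4,6,7,8}->{3,4,6}; X {2,5,7}->{5,7}
Constraint 2 (W + U = X) on D(W)={3,4,6,8} D(U)={1,2,3,4} D(X)={5,7}: W {3,4,6,8}->{3,4,6}
So after constraint 2: D(Z) = {3,4,6}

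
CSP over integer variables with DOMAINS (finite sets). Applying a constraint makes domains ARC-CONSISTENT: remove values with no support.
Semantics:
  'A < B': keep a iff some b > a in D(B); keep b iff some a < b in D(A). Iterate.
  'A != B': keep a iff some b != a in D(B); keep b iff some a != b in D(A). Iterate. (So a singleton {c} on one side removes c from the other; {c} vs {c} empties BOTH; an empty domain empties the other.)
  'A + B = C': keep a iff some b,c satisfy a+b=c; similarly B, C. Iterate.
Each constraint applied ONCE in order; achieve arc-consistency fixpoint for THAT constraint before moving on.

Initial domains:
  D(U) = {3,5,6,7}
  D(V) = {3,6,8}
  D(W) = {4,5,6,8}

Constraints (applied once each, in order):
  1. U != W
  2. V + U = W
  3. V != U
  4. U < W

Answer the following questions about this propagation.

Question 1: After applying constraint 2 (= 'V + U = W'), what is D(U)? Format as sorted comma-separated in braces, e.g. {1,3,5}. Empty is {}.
Answer: {3,5}

Derivation:
Constraint 1 (U != W) on D(U)={3,5,6,7} D(W)={4,5,6,8}: no change
Constraint 2 (V + U = W) on D(V)={3,6,8} D(U)={3,5,6,7} D(W)={4,5,6,8}: V {3,6,8}->{3}; U {3,5,6,7}->{3,5}; W {4,5,6,8}->{6,8}
So after constraint 2: D(U) = {3,5}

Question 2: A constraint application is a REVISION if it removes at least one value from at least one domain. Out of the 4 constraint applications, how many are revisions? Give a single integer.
Constraint 1 (U != W) on D(U)={3,5,6,7} D(W)={4,5,6,8}: no change => not a revision
Constraint 2 (V + U = W) on D(V)={3,6,8} D(U)={3,5,6,7} D(W)={4,5,6,8}: V {3,6,8}->{3}; U {3,5,6,7}->{3,5}; W {4,5,6,8}->{6,8} => REVISION
Constraint 3 (V != U) on D(V)={3} D(U)={3,5}: U {3,5}->{5} => REVISION
Constraint 4 (U < W) on D(U)={5} D(W)={6,8}: no change => not a revision
Total revisions = 2

Answer: 2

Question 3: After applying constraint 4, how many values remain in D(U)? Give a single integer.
Answer: 1

Derivation:
Constraint 1 (U != W) on D(U)={3,5,6,7} D(W)={4,5,6,8}: no change
Constraint 2 (V + U = W) on D(V)={3,6,8} D(U)={3,5,6,7} D(W)={4,5,6,8}: V {3,6,8}->{3}; U {3,5,6,7}->{3,5}; W {4,5,6,8}->{6,8}
Constraint 3 (V != U) on D(V)={3} D(U)={3,5}: U {3,5}->{5}
Constraint 4 (U < W) on D(U)={5} D(W)={6,8}: no change
So after constraint 4: D(U)={5}, size = 1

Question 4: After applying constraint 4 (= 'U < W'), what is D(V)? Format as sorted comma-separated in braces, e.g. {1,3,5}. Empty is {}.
Constraint 1 (U != W) on D(U)={3,5,6,7} D(W)={4,5,6,8}: no change
Constraint 2 (V + U = W) on D(V)={3,6,8} D(U)={3,5,6,7} D(W)={4,5,6,8}: V {3,6,8}->{3}; U {3,5,6,7}->{3,5}; W {4,5,6,8}->{6,8}
Constraint 3 (V != U) on D(V)={3} D(U)={3,5}: U {3,5}->{5}
Constraint 4 (U < W) on D(U)={5} D(W)={6,8}: no change
So after constraint 4: D(V) = {3}

Answer: {3}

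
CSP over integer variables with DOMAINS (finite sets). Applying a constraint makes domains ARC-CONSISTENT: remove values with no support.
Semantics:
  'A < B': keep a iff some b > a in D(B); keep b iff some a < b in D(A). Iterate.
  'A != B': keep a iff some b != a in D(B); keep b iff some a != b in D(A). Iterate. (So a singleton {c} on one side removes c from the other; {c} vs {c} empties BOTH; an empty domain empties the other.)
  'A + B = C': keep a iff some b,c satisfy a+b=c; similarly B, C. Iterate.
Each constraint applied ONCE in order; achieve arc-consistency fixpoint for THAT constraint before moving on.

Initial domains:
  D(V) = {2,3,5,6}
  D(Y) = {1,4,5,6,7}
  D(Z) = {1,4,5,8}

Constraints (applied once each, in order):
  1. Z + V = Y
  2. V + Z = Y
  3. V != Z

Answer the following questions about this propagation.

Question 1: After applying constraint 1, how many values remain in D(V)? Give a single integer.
Answer: 4

Derivation:
Constraint 1 (Z + V = Y) on D(Z)={1,4,5,8} D(V)={2,3,5,6} D(Y)={1,4,5,6,7}: Z {1,4,5,8}->{1,4,5}; Y {1,4,5,6,7}->{4,6,7}
So after constraint 1: D(V)={2,3,5,6}, size = 4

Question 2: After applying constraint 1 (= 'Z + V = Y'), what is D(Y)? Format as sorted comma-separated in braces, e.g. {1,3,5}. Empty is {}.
Constraint 1 (Z + V = Y) on D(Z)={1,4,5,8} D(V)={2,3,5,6} D(Y)={1,4,5,6,7}: Z {1,4,5,8}->{1,4,5}; Y {1,4,5,6,7}->{4,6,7}
So after constraint 1: D(Y) = {4,6,7}

Answer: {4,6,7}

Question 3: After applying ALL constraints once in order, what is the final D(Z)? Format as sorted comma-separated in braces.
Answer: {1,4,5}

Derivation:
Constraint 1 (Z + V = Y) on D(Z)={1,4,5,8} D(V)={2,3,5,6} D(Y)={1,4,5,6,7}: Z {1,4,5,8}->{1,4,5}; Y {1,4,5,6,7}->{4,6,7}
Constraint 2 (V + Z = Y) on D(V)={2,3,5,6} D(Z)={1,4,5} D(Y)={4,6,7}: no change
Constraint 3 (V != Z) on D(V)={2,3,5,6} D(Z)={1,4,5}: no change
So after all 3 constraints: D(Z) = {1,4,5}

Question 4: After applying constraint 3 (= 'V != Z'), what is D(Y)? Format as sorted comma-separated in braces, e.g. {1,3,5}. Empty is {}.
Answer: {4,6,7}

Derivation:
Constraint 1 (Z + V = Y) on D(Z)={1,4,5,8} D(V)={2,3,5,6} D(Y)={1,4,5,6,7}: Z {1,4,5,8}->{1,4,5}; Y {1,4,5,6,7}->{4,6,7}
Constraint 2 (V + Z = Y) on D(V)={2,3,5,6} D(Z)={1,4,5} D(Y)={4,6,7}: no change
Constraint 3 (V != Z) on D(V)={2,3,5,6} D(Z)={1,4,5}: no change
So after constraint 3: D(Y) = {4,6,7}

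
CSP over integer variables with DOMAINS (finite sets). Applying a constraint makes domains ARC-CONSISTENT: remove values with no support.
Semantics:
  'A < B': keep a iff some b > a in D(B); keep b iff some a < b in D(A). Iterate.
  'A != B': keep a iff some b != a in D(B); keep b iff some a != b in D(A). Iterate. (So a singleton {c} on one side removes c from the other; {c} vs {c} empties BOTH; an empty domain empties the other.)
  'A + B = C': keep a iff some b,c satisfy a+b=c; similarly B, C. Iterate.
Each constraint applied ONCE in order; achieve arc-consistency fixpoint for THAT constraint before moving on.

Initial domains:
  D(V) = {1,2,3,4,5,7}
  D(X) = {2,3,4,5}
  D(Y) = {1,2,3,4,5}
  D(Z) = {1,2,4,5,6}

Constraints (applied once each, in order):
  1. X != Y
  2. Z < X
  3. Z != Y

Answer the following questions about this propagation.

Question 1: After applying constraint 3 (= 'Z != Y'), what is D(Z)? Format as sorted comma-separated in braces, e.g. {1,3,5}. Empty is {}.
Answer: {1,2,4}

Derivation:
Constraint 1 (X != Y) on D(X)={2,3,4,5} D(Y)={1,2,3,4,5}: no change
Constraint 2 (Z < X) on D(Z)={1,2,4,5,6} D(X)={2,3,4,5}: Z {1,2,4,5,6}->{1,2,4}
Constraint 3 (Z != Y) on D(Z)={1,2,4} D(Y)={1,2,3,4,5}: no change
So after constraint 3: D(Z) = {1,2,4}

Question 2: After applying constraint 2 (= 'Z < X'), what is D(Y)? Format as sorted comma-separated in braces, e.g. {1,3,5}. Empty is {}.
Answer: {1,2,3,4,5}

Derivation:
Constraint 1 (X != Y) on D(X)={2,3,4,5} D(Y)={1,2,3,4,5}: no change
Constraint 2 (Z < X) on D(Z)={1,2,4,5,6} D(X)={2,3,4,5}: Z {1,2,4,5,6}->{1,2,4}
So after constraint 2: D(Y) = {1,2,3,4,5}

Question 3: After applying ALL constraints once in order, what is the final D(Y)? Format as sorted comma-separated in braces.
Answer: {1,2,3,4,5}

Derivation:
Constraint 1 (X != Y) on D(X)={2,3,4,5} D(Y)={1,2,3,4,5}: no change
Constraint 2 (Z < X) on D(Z)={1,2,4,5,6} D(X)={2,3,4,5}: Z {1,2,4,5,6}->{1,2,4}
Constraint 3 (Z != Y) on D(Z)={1,2,4} D(Y)={1,2,3,4,5}: no change
So after all 3 constraints: D(Y) = {1,2,3,4,5}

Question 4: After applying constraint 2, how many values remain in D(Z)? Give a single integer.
Answer: 3

Derivation:
Constraint 1 (X != Y) on D(X)={2,3,4,5} D(Y)={1,2,3,4,5}: no change
Constraint 2 (Z < X) on D(Z)={1,2,4,5,6} D(X)={2,3,4,5}: Z {1,2,4,5,6}->{1,2,4}
So after constraint 2: D(Z)={1,2,4}, size = 3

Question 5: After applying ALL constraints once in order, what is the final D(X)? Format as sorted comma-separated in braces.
Answer: {2,3,4,5}

Derivation:
Constraint 1 (X != Y) on D(X)={2,3,4,5} D(Y)={1,2,3,4,5}: no change
Constraint 2 (Z < X) on D(Z)={1,2,4,5,6} D(X)={2,3,4,5}: Z {1,2,4,5,6}->{1,2,4}
Constraint 3 (Z != Y) on D(Z)={1,2,4} D(Y)={1,2,3,4,5}: no change
So after all 3 constraints: D(X) = {2,3,4,5}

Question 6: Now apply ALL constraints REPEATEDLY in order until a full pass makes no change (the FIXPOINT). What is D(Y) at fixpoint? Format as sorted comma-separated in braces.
pass 0 (initial): D(Y)={1,2,3,4,5}
pass 1: Z {1,2,4,5,6}->{1,2,4}
pass 2: no change
Fixpoint after 2 passes: D(Y) = {1,2,3,4,5}

Answer: {1,2,3,4,5}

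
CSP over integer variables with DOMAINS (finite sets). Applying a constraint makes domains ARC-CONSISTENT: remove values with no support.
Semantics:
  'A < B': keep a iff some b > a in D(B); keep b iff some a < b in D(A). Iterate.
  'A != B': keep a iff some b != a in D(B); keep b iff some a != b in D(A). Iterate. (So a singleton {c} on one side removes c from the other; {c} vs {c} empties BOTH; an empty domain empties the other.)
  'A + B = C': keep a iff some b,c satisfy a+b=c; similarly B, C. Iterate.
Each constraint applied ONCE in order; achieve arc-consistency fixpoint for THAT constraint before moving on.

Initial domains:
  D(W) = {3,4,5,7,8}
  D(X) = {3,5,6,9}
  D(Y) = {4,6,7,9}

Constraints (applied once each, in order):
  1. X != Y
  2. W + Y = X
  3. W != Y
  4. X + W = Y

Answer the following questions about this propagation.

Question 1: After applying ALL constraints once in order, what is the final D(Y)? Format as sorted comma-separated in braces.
Answer: {}

Derivation:
Constraint 1 (X != Y) on D(X)={3,5,6,9} D(Y)={4,6,7,9}: no change
Constraint 2 (W + Y = X) on D(W)={3,4,5,7,8} D(Y)={4,6,7,9} D(X)={3,5,6,9}: W {3,4,5,7,8}->{3,5}; Y {4,6,7,9}->{4,6}; X {3,5,6,9}->{9}
Constraint 3 (W != Y) on D(W)={3,5} D(Y)={4,6}: no change
Constraint 4 (X + W = Y) on D(X)={9} D(W)={3,5} D(Y)={4,6}: X {9}->{}; W {3,5}->{}; Y {4,6}->{}
So after all 4 constraints: D(Y) = {}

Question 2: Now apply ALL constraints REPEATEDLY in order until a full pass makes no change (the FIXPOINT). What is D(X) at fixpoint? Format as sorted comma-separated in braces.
Answer: {}

Derivation:
pass 0 (initial): D(X)={3,5,6,9}
pass 1: W {3,4,5,7,8}->{}; X {3,5,6,9}->{}; Y {4,6,7,9}->{}
pass 2: no change
Fixpoint after 2 passes: D(X) = {}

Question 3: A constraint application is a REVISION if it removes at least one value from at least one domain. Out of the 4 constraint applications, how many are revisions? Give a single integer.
Constraint 1 (X != Y) on D(X)={3,5,6,9} D(Y)={4,6,7,9}: no change => not a revision
Constraint 2 (W + Y = X) on D(W)={3,4,5,7,8} D(Y)={4,6,7,9} D(X)={3,5,6,9}: W {3,4,5,7,8}->{3,5}; Y {4,6,7,9}->{4,6}; X {3,5,6,9}->{9} => REVISION
Constraint 3 (W != Y) on D(W)={3,5} D(Y)={4,6}: no change => not a revision
Constraint 4 (X + W = Y) on D(X)={9} D(W)={3,5} D(Y)={4,6}: X {9}->{}; W {3,5}->{}; Y {4,6}->{} => REVISION
Total revisions = 2

Answer: 2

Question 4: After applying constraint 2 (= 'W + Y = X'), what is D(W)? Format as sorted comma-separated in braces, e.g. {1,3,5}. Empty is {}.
Answer: {3,5}

Derivation:
Constraint 1 (X != Y) on D(X)={3,5,6,9} D(Y)={4,6,7,9}: no change
Constraint 2 (W + Y = X) on D(W)={3,4,5,7,8} D(Y)={4,6,7,9} D(X)={3,5,6,9}: W {3,4,5,7,8}->{3,5}; Y {4,6,7,9}->{4,6}; X {3,5,6,9}->{9}
So after constraint 2: D(W) = {3,5}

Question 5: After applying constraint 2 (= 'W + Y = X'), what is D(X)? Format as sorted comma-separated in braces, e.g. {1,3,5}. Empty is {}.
Constraint 1 (X != Y) on D(X)={3,5,6,9} D(Y)={4,6,7,9}: no change
Constraint 2 (W + Y = X) on D(W)={3,4,5,7,8} D(Y)={4,6,7,9} D(X)={3,5,6,9}: W {3,4,5,7,8}->{3,5}; Y {4,6,7,9}->{4,6}; X {3,5,6,9}->{9}
So after constraint 2: D(X) = {9}

Answer: {9}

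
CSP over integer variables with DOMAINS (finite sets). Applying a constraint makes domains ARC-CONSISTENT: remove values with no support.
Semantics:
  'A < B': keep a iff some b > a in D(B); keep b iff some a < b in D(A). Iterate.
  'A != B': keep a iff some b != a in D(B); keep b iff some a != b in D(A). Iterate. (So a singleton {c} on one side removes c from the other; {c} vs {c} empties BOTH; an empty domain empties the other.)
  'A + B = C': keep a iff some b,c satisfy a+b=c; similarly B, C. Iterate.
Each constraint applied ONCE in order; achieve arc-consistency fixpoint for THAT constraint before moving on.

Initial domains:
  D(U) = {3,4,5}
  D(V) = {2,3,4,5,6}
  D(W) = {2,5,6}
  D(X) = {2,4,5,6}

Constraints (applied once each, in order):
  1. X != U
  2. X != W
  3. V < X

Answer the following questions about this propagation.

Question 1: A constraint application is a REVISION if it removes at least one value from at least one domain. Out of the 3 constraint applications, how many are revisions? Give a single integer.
Constraint 1 (X != U) on D(X)={2,4,5,6} D(U)={3,4,5}: no change => not a revision
Constraint 2 (X != W) on D(X)={2,4,5,6} D(W)={2,5,6}: no change => not a revision
Constraint 3 (V < X) on D(V)={2,3,4,5,6} D(X)={2,4,5,6}: V {2,3,4,5,6}->{2,3,4,5}; X {2,4,5,6}->{4,5,6} => REVISION
Total revisions = 1

Answer: 1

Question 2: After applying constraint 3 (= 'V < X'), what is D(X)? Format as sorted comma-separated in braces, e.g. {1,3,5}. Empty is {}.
Answer: {4,5,6}

Derivation:
Constraint 1 (X != U) on D(X)={2,4,5,6} D(U)={3,4,5}: no change
Constraint 2 (X != W) on D(X)={2,4,5,6} D(W)={2,5,6}: no change
Constraint 3 (V < X) on D(V)={2,3,4,5,6} D(X)={2,4,5,6}: V {2,3,4,5,6}->{2,3,4,5}; X {2,4,5,6}->{4,5,6}
So after constraint 3: D(X) = {4,5,6}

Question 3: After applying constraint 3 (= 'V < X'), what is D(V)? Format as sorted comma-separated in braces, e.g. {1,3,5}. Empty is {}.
Answer: {2,3,4,5}

Derivation:
Constraint 1 (X != U) on D(X)={2,4,5,6} D(U)={3,4,5}: no change
Constraint 2 (X != W) on D(X)={2,4,5,6} D(W)={2,5,6}: no change
Constraint 3 (V < X) on D(V)={2,3,4,5,6} D(X)={2,4,5,6}: V {2,3,4,5,6}->{2,3,4,5}; X {2,4,5,6}->{4,5,6}
So after constraint 3: D(V) = {2,3,4,5}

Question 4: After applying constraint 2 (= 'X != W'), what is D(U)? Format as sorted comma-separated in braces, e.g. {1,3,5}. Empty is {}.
Constraint 1 (X != U) on D(X)={2,4,5,6} D(U)={3,4,5}: no change
Constraint 2 (X != W) on D(X)={2,4,5,6} D(W)={2,5,6}: no change
So after constraint 2: D(U) = {3,4,5}

Answer: {3,4,5}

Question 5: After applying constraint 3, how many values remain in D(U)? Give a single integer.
Answer: 3

Derivation:
Constraint 1 (X != U) on D(X)={2,4,5,6} D(U)={3,4,5}: no change
Constraint 2 (X != W) on D(X)={2,4,5,6} D(W)={2,5,6}: no change
Constraint 3 (V < X) on D(V)={2,3,4,5,6} D(X)={2,4,5,6}: V {2,3,4,5,6}->{2,3,4,5}; X {2,4,5,6}->{4,5,6}
So after constraint 3: D(U)={3,4,5}, size = 3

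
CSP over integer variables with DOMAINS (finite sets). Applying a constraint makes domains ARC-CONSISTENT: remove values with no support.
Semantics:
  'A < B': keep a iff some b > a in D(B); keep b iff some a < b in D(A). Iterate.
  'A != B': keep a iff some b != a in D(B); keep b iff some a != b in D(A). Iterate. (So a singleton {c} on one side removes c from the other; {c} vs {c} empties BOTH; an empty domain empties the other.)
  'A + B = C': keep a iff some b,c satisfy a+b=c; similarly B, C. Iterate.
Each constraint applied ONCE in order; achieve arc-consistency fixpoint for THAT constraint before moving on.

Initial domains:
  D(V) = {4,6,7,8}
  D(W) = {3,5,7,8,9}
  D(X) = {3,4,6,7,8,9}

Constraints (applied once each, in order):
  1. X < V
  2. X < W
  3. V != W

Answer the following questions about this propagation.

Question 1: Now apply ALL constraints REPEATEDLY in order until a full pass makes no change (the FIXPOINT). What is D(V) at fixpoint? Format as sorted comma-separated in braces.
Answer: {4,6,7,8}

Derivation:
pass 0 (initial): D(V)={4,6,7,8}
pass 1: W {3,5,7,8,9}->{5,7,8,9}; X {3,4,6,7,8,9}->{3,4,6,7}
pass 2: no change
Fixpoint after 2 passes: D(V) = {4,6,7,8}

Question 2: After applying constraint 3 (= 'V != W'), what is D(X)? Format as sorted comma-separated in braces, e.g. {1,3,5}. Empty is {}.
Answer: {3,4,6,7}

Derivation:
Constraint 1 (X < V) on D(X)={3,4,6,7,8,9} D(V)={4,6,7,8}: X {3,4,6,7,8,9}->{3,4,6,7}
Constraint 2 (X < W) on D(X)={3,4,6,7} D(W)={3,5,7,8,9}: W {3,5,7,8,9}->{5,7,8,9}
Constraint 3 (V != W) on D(V)={4,6,7,8} D(W)={5,7,8,9}: no change
So after constraint 3: D(X) = {3,4,6,7}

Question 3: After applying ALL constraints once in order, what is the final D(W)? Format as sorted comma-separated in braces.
Answer: {5,7,8,9}

Derivation:
Constraint 1 (X < V) on D(X)={3,4,6,7,8,9} D(V)={4,6,7,8}: X {3,4,6,7,8,9}->{3,4,6,7}
Constraint 2 (X < W) on D(X)={3,4,6,7} D(W)={3,5,7,8,9}: W {3,5,7,8,9}->{5,7,8,9}
Constraint 3 (V != W) on D(V)={4,6,7,8} D(W)={5,7,8,9}: no change
So after all 3 constraints: D(W) = {5,7,8,9}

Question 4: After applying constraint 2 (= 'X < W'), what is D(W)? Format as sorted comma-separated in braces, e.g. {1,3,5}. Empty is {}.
Constraint 1 (X < V) on D(X)={3,4,6,7,8,9} D(V)={4,6,7,8}: X {3,4,6,7,8,9}->{3,4,6,7}
Constraint 2 (X < W) on D(X)={3,4,6,7} D(W)={3,5,7,8,9}: W {3,5,7,8,9}->{5,7,8,9}
So after constraint 2: D(W) = {5,7,8,9}

Answer: {5,7,8,9}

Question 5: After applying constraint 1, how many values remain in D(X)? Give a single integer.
Answer: 4

Derivation:
Constraint 1 (X < V) on D(X)={3,4,6,7,8,9} D(V)={4,6,7,8}: X {3,4,6,7,8,9}->{3,4,6,7}
So after constraint 1: D(X)={3,4,6,7}, size = 4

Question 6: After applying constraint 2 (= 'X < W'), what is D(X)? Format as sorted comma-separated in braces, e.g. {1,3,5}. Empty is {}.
Constraint 1 (X < V) on D(X)={3,4,6,7,8,9} D(V)={4,6,7,8}: X {3,4,6,7,8,9}->{3,4,6,7}
Constraint 2 (X < W) on D(X)={3,4,6,7} D(W)={3,5,7,8,9}: W {3,5,7,8,9}->{5,7,8,9}
So after constraint 2: D(X) = {3,4,6,7}

Answer: {3,4,6,7}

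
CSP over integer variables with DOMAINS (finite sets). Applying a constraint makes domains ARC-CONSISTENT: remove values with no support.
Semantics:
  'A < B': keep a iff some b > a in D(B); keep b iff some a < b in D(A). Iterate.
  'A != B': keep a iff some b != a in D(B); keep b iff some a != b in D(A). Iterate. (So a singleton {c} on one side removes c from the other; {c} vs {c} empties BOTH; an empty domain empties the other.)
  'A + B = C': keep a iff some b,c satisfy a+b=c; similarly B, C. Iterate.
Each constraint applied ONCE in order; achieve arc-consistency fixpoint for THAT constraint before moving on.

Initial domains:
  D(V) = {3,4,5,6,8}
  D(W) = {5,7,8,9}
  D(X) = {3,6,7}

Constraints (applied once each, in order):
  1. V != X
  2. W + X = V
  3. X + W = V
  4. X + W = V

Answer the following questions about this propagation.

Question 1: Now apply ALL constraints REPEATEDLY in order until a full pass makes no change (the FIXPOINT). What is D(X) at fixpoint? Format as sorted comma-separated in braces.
pass 0 (initial): D(X)={3,6,7}
pass 1: V {3,4,5,6,8}->{8}; W {5,7,8,9}->{5}; X {3,6,7}->{3}
pass 2: no change
Fixpoint after 2 passes: D(X) = {3}

Answer: {3}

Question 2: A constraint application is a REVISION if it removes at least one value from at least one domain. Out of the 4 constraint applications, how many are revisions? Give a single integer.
Answer: 1

Derivation:
Constraint 1 (V != X) on D(V)={3,4,5,6,8} D(X)={3,6,7}: no change => not a revision
Constraint 2 (W + X = V) on D(W)={5,7,8,9} D(X)={3,6,7} D(V)={3,4,5,6,8}: W {5,7,8,9}->{5}; X {3,6,7}->{3}; V {3,4,5,6,8}->{8} => REVISION
Constraint 3 (X + W = V) on D(X)={3} D(W)={5} D(V)={8}: no change => not a revision
Constraint 4 (X + W = V) on D(X)={3} D(W)={5} D(V)={8}: no change => not a revision
Total revisions = 1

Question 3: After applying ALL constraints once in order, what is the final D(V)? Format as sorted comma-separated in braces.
Constraint 1 (V != X) on D(V)={3,4,5,6,8} D(X)={3,6,7}: no change
Constraint 2 (W + X = V) on D(W)={5,7,8,9} D(X)={3,6,7} D(V)={3,4,5,6,8}: W {5,7,8,9}->{5}; X {3,6,7}->{3}; V {3,4,5,6,8}->{8}
Constraint 3 (X + W = V) on D(X)={3} D(W)={5} D(V)={8}: no change
Constraint 4 (X + W = V) on D(X)={3} D(W)={5} D(V)={8}: no change
So after all 4 constraints: D(V) = {8}

Answer: {8}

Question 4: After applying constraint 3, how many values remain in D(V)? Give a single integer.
Answer: 1

Derivation:
Constraint 1 (V != X) on D(V)={3,4,5,6,8} D(X)={3,6,7}: no change
Constraint 2 (W + X = V) on D(W)={5,7,8,9} D(X)={3,6,7} D(V)={3,4,5,6,8}: W {5,7,8,9}->{5}; X {3,6,7}->{3}; V {3,4,5,6,8}->{8}
Constraint 3 (X + W = V) on D(X)={3} D(W)={5} D(V)={8}: no change
So after constraint 3: D(V)={8}, size = 1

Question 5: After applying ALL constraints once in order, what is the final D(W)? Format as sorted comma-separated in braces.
Constraint 1 (V != X) on D(V)={3,4,5,6,8} D(X)={3,6,7}: no change
Constraint 2 (W + X = V) on D(W)={5,7,8,9} D(X)={3,6,7} D(V)={3,4,5,6,8}: W {5,7,8,9}->{5}; X {3,6,7}->{3}; V {3,4,5,6,8}->{8}
Constraint 3 (X + W = V) on D(X)={3} D(W)={5} D(V)={8}: no change
Constraint 4 (X + W = V) on D(X)={3} D(W)={5} D(V)={8}: no change
So after all 4 constraints: D(W) = {5}

Answer: {5}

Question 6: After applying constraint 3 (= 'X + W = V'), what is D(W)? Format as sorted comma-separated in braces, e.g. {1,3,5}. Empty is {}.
Answer: {5}

Derivation:
Constraint 1 (V != X) on D(V)={3,4,5,6,8} D(X)={3,6,7}: no change
Constraint 2 (W + X = V) on D(W)={5,7,8,9} D(X)={3,6,7} D(V)={3,4,5,6,8}: W {5,7,8,9}->{5}; X {3,6,7}->{3}; V {3,4,5,6,8}->{8}
Constraint 3 (X + W = V) on D(X)={3} D(W)={5} D(V)={8}: no change
So after constraint 3: D(W) = {5}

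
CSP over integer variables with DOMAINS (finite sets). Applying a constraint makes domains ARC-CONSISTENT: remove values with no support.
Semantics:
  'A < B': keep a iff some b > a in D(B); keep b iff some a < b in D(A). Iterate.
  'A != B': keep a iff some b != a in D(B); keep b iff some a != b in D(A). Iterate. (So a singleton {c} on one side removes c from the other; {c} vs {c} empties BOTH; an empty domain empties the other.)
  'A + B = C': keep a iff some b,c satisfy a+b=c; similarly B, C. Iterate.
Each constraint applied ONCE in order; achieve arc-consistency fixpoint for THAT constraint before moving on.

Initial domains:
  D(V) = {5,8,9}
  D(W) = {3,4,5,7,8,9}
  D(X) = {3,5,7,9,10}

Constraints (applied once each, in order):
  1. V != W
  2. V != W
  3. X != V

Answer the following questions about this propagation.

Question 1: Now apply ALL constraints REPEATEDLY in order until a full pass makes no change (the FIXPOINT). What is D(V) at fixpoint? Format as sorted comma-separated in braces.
pass 0 (initial): D(V)={5,8,9}
pass 1: no change
Fixpoint after 1 passes: D(V) = {5,8,9}

Answer: {5,8,9}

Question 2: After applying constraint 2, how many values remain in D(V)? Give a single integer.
Constraint 1 (V != W) on D(V)={5,8,9} D(W)={3,4,5,7,8,9}: no change
Constraint 2 (V != W) on D(V)={5,8,9} D(W)={3,4,5,7,8,9}: no change
So after constraint 2: D(V)={5,8,9}, size = 3

Answer: 3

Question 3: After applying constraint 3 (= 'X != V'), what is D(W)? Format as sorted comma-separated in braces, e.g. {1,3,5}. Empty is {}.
Answer: {3,4,5,7,8,9}

Derivation:
Constraint 1 (V != W) on D(V)={5,8,9} D(W)={3,4,5,7,8,9}: no change
Constraint 2 (V != W) on D(V)={5,8,9} D(W)={3,4,5,7,8,9}: no change
Constraint 3 (X != V) on D(X)={3,5,7,9,10} D(V)={5,8,9}: no change
So after constraint 3: D(W) = {3,4,5,7,8,9}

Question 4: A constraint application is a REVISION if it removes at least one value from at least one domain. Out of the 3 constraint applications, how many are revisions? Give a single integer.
Answer: 0

Derivation:
Constraint 1 (V != W) on D(V)={5,8,9} D(W)={3,4,5,7,8,9}: no change => not a revision
Constraint 2 (V != W) on D(V)={5,8,9} D(W)={3,4,5,7,8,9}: no change => not a revision
Constraint 3 (X != V) on D(X)={3,5,7,9,10} D(V)={5,8,9}: no change => not a revision
Total revisions = 0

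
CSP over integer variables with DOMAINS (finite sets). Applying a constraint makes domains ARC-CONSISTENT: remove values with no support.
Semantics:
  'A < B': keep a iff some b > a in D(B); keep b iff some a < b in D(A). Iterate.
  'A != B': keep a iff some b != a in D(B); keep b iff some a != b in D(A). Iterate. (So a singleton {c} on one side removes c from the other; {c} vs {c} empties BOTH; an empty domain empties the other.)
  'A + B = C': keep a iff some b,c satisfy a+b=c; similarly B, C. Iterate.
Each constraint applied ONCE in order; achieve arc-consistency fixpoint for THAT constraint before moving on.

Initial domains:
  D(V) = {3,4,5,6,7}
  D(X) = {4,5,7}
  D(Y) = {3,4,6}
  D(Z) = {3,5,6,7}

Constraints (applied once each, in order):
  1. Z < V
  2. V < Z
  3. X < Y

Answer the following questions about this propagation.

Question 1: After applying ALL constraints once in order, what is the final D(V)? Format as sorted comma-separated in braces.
Constraint 1 (Z < V) on D(Z)={3,5,6,7} D(V)={3,4,5,6,7}: Z {3,5,6,7}->{3,5,6}; V {3,4,5,6,7}->{4,5,6,7}
Constraint 2 (V < Z) on D(V)={4,5,6,7} D(Z)={3,5,6}: V {4,5,6,7}->{4,5}; Z {3,5,6}->{5,6}
Constraint 3 (X < Y) on D(X)={4,5,7} D(Y)={3,4,6}: X {4,5,7}->{4,5}; Y {3,4,6}->{6}
So after all 3 constraints: D(V) = {4,5}

Answer: {4,5}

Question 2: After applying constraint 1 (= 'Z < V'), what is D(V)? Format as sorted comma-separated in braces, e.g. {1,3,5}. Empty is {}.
Constraint 1 (Z < V) on D(Z)={3,5,6,7} D(V)={3,4,5,6,7}: Z {3,5,6,7}->{3,5,6}; V {3,4,5,6,7}->{4,5,6,7}
So after constraint 1: D(V) = {4,5,6,7}

Answer: {4,5,6,7}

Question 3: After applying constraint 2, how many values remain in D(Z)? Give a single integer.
Answer: 2

Derivation:
Constraint 1 (Z < V) on D(Z)={3,5,6,7} D(V)={3,4,5,6,7}: Z {3,5,6,7}->{3,5,6}; V {3,4,5,6,7}->{4,5,6,7}
Constraint 2 (V < Z) on D(V)={4,5,6,7} D(Z)={3,5,6}: V {4,5,6,7}->{4,5}; Z {3,5,6}->{5,6}
So after constraint 2: D(Z)={5,6}, size = 2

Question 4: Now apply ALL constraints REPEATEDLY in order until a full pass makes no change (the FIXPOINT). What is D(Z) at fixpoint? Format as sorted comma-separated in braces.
Answer: {}

Derivation:
pass 0 (initial): D(Z)={3,5,6,7}
pass 1: V {3,4,5,6,7}->{4,5}; X {4,5,7}->{4,5}; Y {3,4,6}->{6}; Z {3,5,6,7}->{5,6}
pass 2: V {4,5}->{}; Z {5,6}->{}
pass 3: no change
Fixpoint after 3 passes: D(Z) = {}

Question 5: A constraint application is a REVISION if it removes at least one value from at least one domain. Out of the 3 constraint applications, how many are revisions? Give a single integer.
Answer: 3

Derivation:
Constraint 1 (Z < V) on D(Z)={3,5,6,7} D(V)={3,4,5,6,7}: Z {3,5,6,7}->{3,5,6}; V {3,4,5,6,7}->{4,5,6,7} => REVISION
Constraint 2 (V < Z) on D(V)={4,5,6,7} D(Z)={3,5,6}: V {4,5,6,7}->{4,5}; Z {3,5,6}->{5,6} => REVISION
Constraint 3 (X < Y) on D(X)={4,5,7} D(Y)={3,4,6}: X {4,5,7}->{4,5}; Y {3,4,6}->{6} => REVISION
Total revisions = 3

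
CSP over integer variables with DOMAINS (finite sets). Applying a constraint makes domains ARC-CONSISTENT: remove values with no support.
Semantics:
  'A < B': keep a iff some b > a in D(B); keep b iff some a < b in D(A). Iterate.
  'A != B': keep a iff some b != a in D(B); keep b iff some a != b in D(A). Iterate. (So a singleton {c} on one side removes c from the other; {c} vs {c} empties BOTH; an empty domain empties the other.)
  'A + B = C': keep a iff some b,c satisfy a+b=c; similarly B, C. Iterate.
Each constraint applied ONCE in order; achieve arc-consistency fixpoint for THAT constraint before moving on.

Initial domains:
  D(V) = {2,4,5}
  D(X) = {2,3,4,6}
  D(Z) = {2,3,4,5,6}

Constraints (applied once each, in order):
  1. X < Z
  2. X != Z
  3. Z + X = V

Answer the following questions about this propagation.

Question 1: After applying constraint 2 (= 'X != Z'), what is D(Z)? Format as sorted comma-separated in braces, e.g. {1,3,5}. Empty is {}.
Constraint 1 (X < Z) on D(X)={2,3,4,6} D(Z)={2,3,4,5,6}: X {2,3,4,6}->{2,3,4}; Z {2,3,4,5,6}->{3,4,5,6}
Constraint 2 (X != Z) on D(X)={2,3,4} D(Z)={3,4,5,6}: no change
So after constraint 2: D(Z) = {3,4,5,6}

Answer: {3,4,5,6}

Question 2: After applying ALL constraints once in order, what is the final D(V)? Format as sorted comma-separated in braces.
Constraint 1 (X < Z) on D(X)={2,3,4,6} D(Z)={2,3,4,5,6}: X {2,3,4,6}->{2,3,4}; Z {2,3,4,5,6}->{3,4,5,6}
Constraint 2 (X != Z) on D(X)={2,3,4} D(Z)={3,4,5,6}: no change
Constraint 3 (Z + X = V) on D(Z)={3,4,5,6} D(X)={2,3,4} D(V)={2,4,5}: Z {3,4,5,6}->{3}; X {2,3,4}->{2}; V {2,4,5}->{5}
So after all 3 constraints: D(V) = {5}

Answer: {5}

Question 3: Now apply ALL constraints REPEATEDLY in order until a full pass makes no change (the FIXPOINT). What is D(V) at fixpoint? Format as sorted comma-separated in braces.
Answer: {5}

Derivation:
pass 0 (initial): D(V)={2,4,5}
pass 1: V {2,4,5}->{5}; X {2,3,4,6}->{2}; Z {2,3,4,5,6}->{3}
pass 2: no change
Fixpoint after 2 passes: D(V) = {5}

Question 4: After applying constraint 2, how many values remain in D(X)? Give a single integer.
Constraint 1 (X < Z) on D(X)={2,3,4,6} D(Z)={2,3,4,5,6}: X {2,3,4,6}->{2,3,4}; Z {2,3,4,5,6}->{3,4,5,6}
Constraint 2 (X != Z) on D(X)={2,3,4} D(Z)={3,4,5,6}: no change
So after constraint 2: D(X)={2,3,4}, size = 3

Answer: 3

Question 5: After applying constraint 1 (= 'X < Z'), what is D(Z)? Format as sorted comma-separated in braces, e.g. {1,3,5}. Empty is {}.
Answer: {3,4,5,6}

Derivation:
Constraint 1 (X < Z) on D(X)={2,3,4,6} D(Z)={2,3,4,5,6}: X {2,3,4,6}->{2,3,4}; Z {2,3,4,5,6}->{3,4,5,6}
So after constraint 1: D(Z) = {3,4,5,6}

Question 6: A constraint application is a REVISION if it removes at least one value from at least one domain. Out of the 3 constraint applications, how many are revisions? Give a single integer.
Constraint 1 (X < Z) on D(X)={2,3,4,6} D(Z)={2,3,4,5,6}: X {2,3,4,6}->{2,3,4}; Z {2,3,4,5,6}->{3,4,5,6} => REVISION
Constraint 2 (X != Z) on D(X)={2,3,4} D(Z)={3,4,5,6}: no change => not a revision
Constraint 3 (Z + X = V) on D(Z)={3,4,5,6} D(X)={2,3,4} D(V)={2,4,5}: Z {3,4,5,6}->{3}; X {2,3,4}->{2}; V {2,4,5}->{5} => REVISION
Total revisions = 2

Answer: 2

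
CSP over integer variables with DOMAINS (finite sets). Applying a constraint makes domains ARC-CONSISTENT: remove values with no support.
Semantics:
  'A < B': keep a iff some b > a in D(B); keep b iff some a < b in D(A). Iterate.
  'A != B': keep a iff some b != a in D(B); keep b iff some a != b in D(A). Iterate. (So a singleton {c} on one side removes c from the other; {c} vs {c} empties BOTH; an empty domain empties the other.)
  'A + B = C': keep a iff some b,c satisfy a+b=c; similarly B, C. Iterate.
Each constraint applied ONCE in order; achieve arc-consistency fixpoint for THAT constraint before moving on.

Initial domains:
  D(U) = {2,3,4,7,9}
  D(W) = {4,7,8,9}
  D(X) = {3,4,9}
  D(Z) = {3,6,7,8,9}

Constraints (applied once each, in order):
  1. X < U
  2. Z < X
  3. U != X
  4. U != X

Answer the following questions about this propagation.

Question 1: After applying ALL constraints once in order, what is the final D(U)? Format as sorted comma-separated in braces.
Constraint 1 (X < U) on D(X)={3,4,9} D(U)={2,3,4,7,9}: X {3,4,9}->{3,4}; U {2,3,4,7,9}->{4,7,9}
Constraint 2 (Z < X) on D(Z)={3,6,7,8,9} D(X)={3,4}: Z {3,6,7,8,9}->{3}; X {3,4}->{4}
Constraint 3 (U != X) on D(U)={4,7,9} D(X)={4}: U {4,7,9}->{7,9}
Constraint 4 (U != X) on D(U)={7,9} D(X)={4}: no change
So after all 4 constraints: D(U) = {7,9}

Answer: {7,9}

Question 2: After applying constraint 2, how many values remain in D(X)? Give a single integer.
Answer: 1

Derivation:
Constraint 1 (X < U) on D(X)={3,4,9} D(U)={2,3,4,7,9}: X {3,4,9}->{3,4}; U {2,3,4,7,9}->{4,7,9}
Constraint 2 (Z < X) on D(Z)={3,6,7,8,9} D(X)={3,4}: Z {3,6,7,8,9}->{3}; X {3,4}->{4}
So after constraint 2: D(X)={4}, size = 1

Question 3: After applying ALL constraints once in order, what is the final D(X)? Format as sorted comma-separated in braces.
Answer: {4}

Derivation:
Constraint 1 (X < U) on D(X)={3,4,9} D(U)={2,3,4,7,9}: X {3,4,9}->{3,4}; U {2,3,4,7,9}->{4,7,9}
Constraint 2 (Z < X) on D(Z)={3,6,7,8,9} D(X)={3,4}: Z {3,6,7,8,9}->{3}; X {3,4}->{4}
Constraint 3 (U != X) on D(U)={4,7,9} D(X)={4}: U {4,7,9}->{7,9}
Constraint 4 (U != X) on D(U)={7,9} D(X)={4}: no change
So after all 4 constraints: D(X) = {4}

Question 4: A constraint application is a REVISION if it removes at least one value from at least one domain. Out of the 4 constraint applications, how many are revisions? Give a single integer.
Constraint 1 (X < U) on D(X)={3,4,9} D(U)={2,3,4,7,9}: X {3,4,9}->{3,4}; U {2,3,4,7,9}->{4,7,9} => REVISION
Constraint 2 (Z < X) on D(Z)={3,6,7,8,9} D(X)={3,4}: Z {3,6,7,8,9}->{3}; X {3,4}->{4} => REVISION
Constraint 3 (U != X) on D(U)={4,7,9} D(X)={4}: U {4,7,9}->{7,9} => REVISION
Constraint 4 (U != X) on D(U)={7,9} D(X)={4}: no change => not a revision
Total revisions = 3

Answer: 3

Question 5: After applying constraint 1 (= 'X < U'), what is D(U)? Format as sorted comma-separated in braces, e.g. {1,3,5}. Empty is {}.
Answer: {4,7,9}

Derivation:
Constraint 1 (X < U) on D(X)={3,4,9} D(U)={2,3,4,7,9}: X {3,4,9}->{3,4}; U {2,3,4,7,9}->{4,7,9}
So after constraint 1: D(U) = {4,7,9}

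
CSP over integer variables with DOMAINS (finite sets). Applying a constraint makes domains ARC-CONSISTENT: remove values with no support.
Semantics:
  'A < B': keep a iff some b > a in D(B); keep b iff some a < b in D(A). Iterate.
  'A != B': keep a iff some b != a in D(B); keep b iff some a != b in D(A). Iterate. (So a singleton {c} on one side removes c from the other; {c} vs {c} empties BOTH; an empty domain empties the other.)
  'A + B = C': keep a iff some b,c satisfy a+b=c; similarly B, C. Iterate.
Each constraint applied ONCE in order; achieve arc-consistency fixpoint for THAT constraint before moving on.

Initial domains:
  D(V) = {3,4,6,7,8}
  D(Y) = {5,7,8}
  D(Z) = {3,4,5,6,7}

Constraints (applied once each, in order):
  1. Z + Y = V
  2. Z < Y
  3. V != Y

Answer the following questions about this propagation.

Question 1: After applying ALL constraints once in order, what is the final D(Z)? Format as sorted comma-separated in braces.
Constraint 1 (Z + Y = V) on D(Z)={3,4,5,6,7} D(Y)={5,7,8} D(V)={3,4,6,7,8}: Z {3,4,5,6,7}->{3}; Y {5,7,8}->{5}; V {3,4,6,7,8}->{8}
Constraint 2 (Z < Y) on D(Z)={3} D(Y)={5}: no change
Constraint 3 (V != Y) on D(V)={8} D(Y)={5}: no change
So after all 3 constraints: D(Z) = {3}

Answer: {3}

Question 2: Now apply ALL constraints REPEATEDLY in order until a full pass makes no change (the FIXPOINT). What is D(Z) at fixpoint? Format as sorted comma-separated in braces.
pass 0 (initial): D(Z)={3,4,5,6,7}
pass 1: V {3,4,6,7,8}->{8}; Y {5,7,8}->{5}; Z {3,4,5,6,7}->{3}
pass 2: no change
Fixpoint after 2 passes: D(Z) = {3}

Answer: {3}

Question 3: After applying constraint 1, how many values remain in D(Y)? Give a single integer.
Answer: 1

Derivation:
Constraint 1 (Z + Y = V) on D(Z)={3,4,5,6,7} D(Y)={5,7,8} D(V)={3,4,6,7,8}: Z {3,4,5,6,7}->{3}; Y {5,7,8}->{5}; V {3,4,6,7,8}->{8}
So after constraint 1: D(Y)={5}, size = 1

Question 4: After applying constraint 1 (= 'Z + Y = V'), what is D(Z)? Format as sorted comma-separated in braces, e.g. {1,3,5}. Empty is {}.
Constraint 1 (Z + Y = V) on D(Z)={3,4,5,6,7} D(Y)={5,7,8} D(V)={3,4,6,7,8}: Z {3,4,5,6,7}->{3}; Y {5,7,8}->{5}; V {3,4,6,7,8}->{8}
So after constraint 1: D(Z) = {3}

Answer: {3}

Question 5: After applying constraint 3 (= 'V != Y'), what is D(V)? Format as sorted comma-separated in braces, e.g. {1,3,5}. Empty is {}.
Answer: {8}

Derivation:
Constraint 1 (Z + Y = V) on D(Z)={3,4,5,6,7} D(Y)={5,7,8} D(V)={3,4,6,7,8}: Z {3,4,5,6,7}->{3}; Y {5,7,8}->{5}; V {3,4,6,7,8}->{8}
Constraint 2 (Z < Y) on D(Z)={3} D(Y)={5}: no change
Constraint 3 (V != Y) on D(V)={8} D(Y)={5}: no change
So after constraint 3: D(V) = {8}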